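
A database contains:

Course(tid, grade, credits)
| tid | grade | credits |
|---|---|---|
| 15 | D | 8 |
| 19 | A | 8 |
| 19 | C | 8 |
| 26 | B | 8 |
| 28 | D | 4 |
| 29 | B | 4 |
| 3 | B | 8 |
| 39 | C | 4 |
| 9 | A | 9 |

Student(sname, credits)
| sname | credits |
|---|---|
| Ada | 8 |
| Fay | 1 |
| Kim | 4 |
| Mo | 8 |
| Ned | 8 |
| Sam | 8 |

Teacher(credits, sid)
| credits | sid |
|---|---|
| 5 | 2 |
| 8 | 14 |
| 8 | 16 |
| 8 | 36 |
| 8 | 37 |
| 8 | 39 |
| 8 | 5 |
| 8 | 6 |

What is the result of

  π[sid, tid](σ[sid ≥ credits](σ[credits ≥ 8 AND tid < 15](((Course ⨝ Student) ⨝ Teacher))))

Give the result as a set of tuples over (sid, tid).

{(14, 3), (16, 3), (36, 3), (37, 3), (39, 3)}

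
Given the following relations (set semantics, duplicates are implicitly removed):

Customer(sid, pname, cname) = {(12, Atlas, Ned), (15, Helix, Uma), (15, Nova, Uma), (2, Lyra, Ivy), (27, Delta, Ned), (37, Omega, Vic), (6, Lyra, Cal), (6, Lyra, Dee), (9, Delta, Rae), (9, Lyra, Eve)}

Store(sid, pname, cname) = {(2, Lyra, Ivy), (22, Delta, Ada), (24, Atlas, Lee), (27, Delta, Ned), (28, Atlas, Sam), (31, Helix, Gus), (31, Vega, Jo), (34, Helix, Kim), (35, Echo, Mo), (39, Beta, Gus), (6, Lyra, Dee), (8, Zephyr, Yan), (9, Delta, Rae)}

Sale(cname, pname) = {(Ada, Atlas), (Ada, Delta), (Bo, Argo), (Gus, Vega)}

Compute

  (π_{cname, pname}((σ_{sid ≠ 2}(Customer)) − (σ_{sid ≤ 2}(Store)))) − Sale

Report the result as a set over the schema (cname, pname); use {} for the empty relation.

{(Cal, Lyra), (Dee, Lyra), (Eve, Lyra), (Ned, Atlas), (Ned, Delta), (Rae, Delta), (Uma, Helix), (Uma, Nova), (Vic, Omega)}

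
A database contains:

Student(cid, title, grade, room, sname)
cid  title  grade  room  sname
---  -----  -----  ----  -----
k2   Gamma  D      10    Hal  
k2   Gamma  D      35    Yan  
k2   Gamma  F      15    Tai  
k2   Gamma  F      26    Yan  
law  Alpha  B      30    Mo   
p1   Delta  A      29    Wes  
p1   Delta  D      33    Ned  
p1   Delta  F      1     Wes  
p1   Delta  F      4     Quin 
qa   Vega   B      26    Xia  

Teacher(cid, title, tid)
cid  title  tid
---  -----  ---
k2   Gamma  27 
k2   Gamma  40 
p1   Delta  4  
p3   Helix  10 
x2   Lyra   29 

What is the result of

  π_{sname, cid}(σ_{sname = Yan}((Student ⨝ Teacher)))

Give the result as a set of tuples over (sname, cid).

Student ⋈ Teacher (natural join on cid, title): {(k2, Gamma, D, 10, Hal, 27), (k2, Gamma, D, 10, Hal, 40), (k2, Gamma, D, 35, Yan, 27), (k2, Gamma, D, 35, Yan, 40), (k2, Gamma, F, 15, Tai, 27), (k2, Gamma, F, 15, Tai, 40), (k2, Gamma, F, 26, Yan, 27), (k2, Gamma, F, 26, Yan, 40), (p1, Delta, A, 29, Wes, 4), (p1, Delta, D, 33, Ned, 4), (p1, Delta, F, 1, Wes, 4), (p1, Delta, F, 4, Quin, 4)}
σ[sname = Yan]: keep tuples satisfying sname = Yan → {(k2, Gamma, D, 35, Yan, 27), (k2, Gamma, D, 35, Yan, 40), (k2, Gamma, F, 26, Yan, 27), (k2, Gamma, F, 26, Yan, 40)}
π_{sname, cid} gives {(Yan, k2)} (3 duplicate(s) eliminated).

{(Yan, k2)}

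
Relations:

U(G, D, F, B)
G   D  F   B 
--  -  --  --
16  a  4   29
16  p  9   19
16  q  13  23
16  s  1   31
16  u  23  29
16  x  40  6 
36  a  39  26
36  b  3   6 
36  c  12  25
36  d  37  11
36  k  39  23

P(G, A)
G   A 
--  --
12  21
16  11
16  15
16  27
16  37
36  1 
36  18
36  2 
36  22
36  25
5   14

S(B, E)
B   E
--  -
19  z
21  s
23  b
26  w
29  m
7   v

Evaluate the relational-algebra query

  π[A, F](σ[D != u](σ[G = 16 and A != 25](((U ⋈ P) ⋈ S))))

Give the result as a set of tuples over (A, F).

Natural join on G: {(16, a, 4, 29, 11), (16, a, 4, 29, 15), (16, a, 4, 29, 27), (16, a, 4, 29, 37), (16, p, 9, 19, 11), (16, p, 9, 19, 15), (16, p, 9, 19, 27), (16, p, 9, 19, 37), (16, q, 13, 23, 11), (16, q, 13, 23, 15), (16, q, 13, 23, 27), (16, q, 13, 23, 37), (16, s, 1, 31, 11), (16, s, 1, 31, 15), (16, s, 1, 31, 27), (16, s, 1, 31, 37), (16, u, 23, 29, 11), (16, u, 23, 29, 15), (16, u, 23, 29, 27), (16, u, 23, 29, 37), (16, x, 40, 6, 11), (16, x, 40, 6, 15), (16, x, 40, 6, 27), (16, x, 40, 6, 37), (36, a, 39, 26, 1), (36, a, 39, 26, 18), (36, a, 39, 26, 2), (36, a, 39, 26, 22), (36, a, 39, 26, 25), (36, b, 3, 6, 1), (36, b, 3, 6, 18), (36, b, 3, 6, 2), (36, b, 3, 6, 22), (36, b, 3, 6, 25), (36, c, 12, 25, 1), (36, c, 12, 25, 18), (36, c, 12, 25, 2), (36, c, 12, 25, 22), (36, c, 12, 25, 25), (36, d, 37, 11, 1), (36, d, 37, 11, 18), (36, d, 37, 11, 2), (36, d, 37, 11, 22), (36, d, 37, 11, 25), (36, k, 39, 23, 1), (36, k, 39, 23, 18), (36, k, 39, 23, 2), (36, k, 39, 23, 22), (36, k, 39, 23, 25)}
Natural join on B: {(16, a, 4, 29, 11, m), (16, a, 4, 29, 15, m), (16, a, 4, 29, 27, m), (16, a, 4, 29, 37, m), (16, p, 9, 19, 11, z), (16, p, 9, 19, 15, z), (16, p, 9, 19, 27, z), (16, p, 9, 19, 37, z), (16, q, 13, 23, 11, b), (16, q, 13, 23, 15, b), (16, q, 13, 23, 27, b), (16, q, 13, 23, 37, b), (16, u, 23, 29, 11, m), (16, u, 23, 29, 15, m), (16, u, 23, 29, 27, m), (16, u, 23, 29, 37, m), (36, a, 39, 26, 1, w), (36, a, 39, 26, 18, w), (36, a, 39, 26, 2, w), (36, a, 39, 26, 22, w), (36, a, 39, 26, 25, w), (36, k, 39, 23, 1, b), (36, k, 39, 23, 18, b), (36, k, 39, 23, 2, b), (36, k, 39, 23, 22, b), (36, k, 39, 23, 25, b)}
Filtering on G = 16 and A != 25 leaves {(16, a, 4, 29, 11, m), (16, a, 4, 29, 15, m), (16, a, 4, 29, 27, m), (16, a, 4, 29, 37, m), (16, p, 9, 19, 11, z), (16, p, 9, 19, 15, z), (16, p, 9, 19, 27, z), (16, p, 9, 19, 37, z), (16, q, 13, 23, 11, b), (16, q, 13, 23, 15, b), (16, q, 13, 23, 27, b), (16, q, 13, 23, 37, b), (16, u, 23, 29, 11, m), (16, u, 23, 29, 15, m), (16, u, 23, 29, 27, m), (16, u, 23, 29, 37, m)}.
Filtering on D != u leaves {(16, a, 4, 29, 11, m), (16, a, 4, 29, 15, m), (16, a, 4, 29, 27, m), (16, a, 4, 29, 37, m), (16, p, 9, 19, 11, z), (16, p, 9, 19, 15, z), (16, p, 9, 19, 27, z), (16, p, 9, 19, 37, z), (16, q, 13, 23, 11, b), (16, q, 13, 23, 15, b), (16, q, 13, 23, 27, b), (16, q, 13, 23, 37, b)}.
π_{A, F} gives {(11, 13), (11, 4), (11, 9), (15, 13), (15, 4), (15, 9), (27, 13), (27, 4), (27, 9), (37, 13), (37, 4), (37, 9)}.

{(11, 13), (11, 4), (11, 9), (15, 13), (15, 4), (15, 9), (27, 13), (27, 4), (27, 9), (37, 13), (37, 4), (37, 9)}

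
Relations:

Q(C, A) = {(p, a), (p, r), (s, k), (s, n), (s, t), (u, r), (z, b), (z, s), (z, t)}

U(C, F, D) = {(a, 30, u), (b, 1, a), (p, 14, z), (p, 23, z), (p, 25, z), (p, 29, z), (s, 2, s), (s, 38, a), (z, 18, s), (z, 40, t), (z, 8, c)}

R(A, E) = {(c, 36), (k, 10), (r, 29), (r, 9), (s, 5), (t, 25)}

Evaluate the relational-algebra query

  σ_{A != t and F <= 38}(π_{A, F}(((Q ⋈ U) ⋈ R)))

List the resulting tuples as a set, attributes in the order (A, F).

Q ⋈ U (natural join on C): {(p, a, 14, z), (p, a, 23, z), (p, a, 25, z), (p, a, 29, z), (p, r, 14, z), (p, r, 23, z), (p, r, 25, z), (p, r, 29, z), (s, k, 2, s), (s, k, 38, a), (s, n, 2, s), (s, n, 38, a), (s, t, 2, s), (s, t, 38, a), (z, b, 18, s), (z, b, 40, t), (z, b, 8, c), (z, s, 18, s), (z, s, 40, t), (z, s, 8, c), (z, t, 18, s), (z, t, 40, t), (z, t, 8, c)}
(Q ⋈ U) ⋈ R (natural join on A): {(p, r, 14, z, 29), (p, r, 14, z, 9), (p, r, 23, z, 29), (p, r, 23, z, 9), (p, r, 25, z, 29), (p, r, 25, z, 9), (p, r, 29, z, 29), (p, r, 29, z, 9), (s, k, 2, s, 10), (s, k, 38, a, 10), (s, t, 2, s, 25), (s, t, 38, a, 25), (z, s, 18, s, 5), (z, s, 40, t, 5), (z, s, 8, c, 5), (z, t, 18, s, 25), (z, t, 40, t, 25), (z, t, 8, c, 25)}
π_{A, F} gives {(k, 2), (k, 38), (r, 14), (r, 23), (r, 25), (r, 29), (s, 18), (s, 40), (s, 8), (t, 18), (t, 2), (t, 38), (t, 40), (t, 8)} (4 duplicate(s) eliminated).
Selection A != t and F <= 38: {(k, 2), (k, 38), (r, 14), (r, 23), (r, 25), (r, 29), (s, 18), (s, 8)}

{(k, 2), (k, 38), (r, 14), (r, 23), (r, 25), (r, 29), (s, 18), (s, 8)}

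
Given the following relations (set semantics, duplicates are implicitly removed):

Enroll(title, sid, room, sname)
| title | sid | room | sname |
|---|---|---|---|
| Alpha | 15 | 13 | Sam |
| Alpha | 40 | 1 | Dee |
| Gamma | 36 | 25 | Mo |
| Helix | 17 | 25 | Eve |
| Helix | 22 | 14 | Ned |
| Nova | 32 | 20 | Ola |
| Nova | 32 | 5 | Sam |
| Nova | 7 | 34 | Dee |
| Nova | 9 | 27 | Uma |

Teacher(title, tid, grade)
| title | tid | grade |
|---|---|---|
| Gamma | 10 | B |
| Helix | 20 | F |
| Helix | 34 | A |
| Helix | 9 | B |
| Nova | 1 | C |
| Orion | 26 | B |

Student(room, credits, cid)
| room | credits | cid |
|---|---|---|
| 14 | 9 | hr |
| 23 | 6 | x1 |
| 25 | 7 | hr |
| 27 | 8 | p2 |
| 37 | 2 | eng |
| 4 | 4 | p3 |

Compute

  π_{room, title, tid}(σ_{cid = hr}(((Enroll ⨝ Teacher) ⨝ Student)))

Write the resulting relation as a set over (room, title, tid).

{(14, Helix, 20), (14, Helix, 34), (14, Helix, 9), (25, Gamma, 10), (25, Helix, 20), (25, Helix, 34), (25, Helix, 9)}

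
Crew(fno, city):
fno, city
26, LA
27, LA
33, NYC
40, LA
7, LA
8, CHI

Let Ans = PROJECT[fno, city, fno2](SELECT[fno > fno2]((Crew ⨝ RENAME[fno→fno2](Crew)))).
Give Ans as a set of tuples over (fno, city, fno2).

{(26, LA, 7), (27, LA, 26), (27, LA, 7), (40, LA, 26), (40, LA, 27), (40, LA, 7)}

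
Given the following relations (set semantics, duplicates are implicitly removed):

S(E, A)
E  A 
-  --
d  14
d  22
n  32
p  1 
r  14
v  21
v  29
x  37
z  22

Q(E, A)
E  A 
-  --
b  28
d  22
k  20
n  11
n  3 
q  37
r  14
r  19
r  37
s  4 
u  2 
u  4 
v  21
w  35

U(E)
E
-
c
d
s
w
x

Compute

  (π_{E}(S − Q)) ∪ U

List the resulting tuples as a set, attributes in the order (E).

Difference: {(d, 14), (d, 22), (n, 32), (p, 1), (r, 14), (v, 21), (v, 29), (x, 37), (z, 22)} with {(b, 28), (d, 22), (k, 20), (n, 11), (n, 3), (q, 37), (r, 14), (r, 19), (r, 37), (s, 4), (u, 2), (u, 4), (v, 21), (w, 35)} → {(d, 14), (n, 32), (p, 1), (v, 29), (x, 37), (z, 22)}
Keep only column(s) E: {d, n, p, v, x, z}
Union: {d, n, p, v, x, z} with {c, d, s, w, x} → {c, d, n, p, s, v, w, x, z}

{c, d, n, p, s, v, w, x, z}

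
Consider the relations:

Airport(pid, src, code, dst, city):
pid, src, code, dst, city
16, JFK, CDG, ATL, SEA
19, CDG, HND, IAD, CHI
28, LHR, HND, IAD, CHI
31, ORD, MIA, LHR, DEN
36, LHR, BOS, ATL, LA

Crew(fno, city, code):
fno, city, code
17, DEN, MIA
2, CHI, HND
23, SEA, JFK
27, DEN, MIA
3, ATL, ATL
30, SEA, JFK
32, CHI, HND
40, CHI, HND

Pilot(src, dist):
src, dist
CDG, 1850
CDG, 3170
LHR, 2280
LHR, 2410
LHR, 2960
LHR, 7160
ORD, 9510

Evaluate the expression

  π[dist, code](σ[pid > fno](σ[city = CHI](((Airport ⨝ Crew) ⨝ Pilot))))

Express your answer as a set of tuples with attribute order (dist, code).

Natural join on code, city: {(19, CDG, HND, IAD, CHI, 2), (19, CDG, HND, IAD, CHI, 32), (19, CDG, HND, IAD, CHI, 40), (28, LHR, HND, IAD, CHI, 2), (28, LHR, HND, IAD, CHI, 32), (28, LHR, HND, IAD, CHI, 40), (31, ORD, MIA, LHR, DEN, 17), (31, ORD, MIA, LHR, DEN, 27)}
Natural join on src: {(19, CDG, HND, IAD, CHI, 2, 1850), (19, CDG, HND, IAD, CHI, 2, 3170), (19, CDG, HND, IAD, CHI, 32, 1850), (19, CDG, HND, IAD, CHI, 32, 3170), (19, CDG, HND, IAD, CHI, 40, 1850), (19, CDG, HND, IAD, CHI, 40, 3170), (28, LHR, HND, IAD, CHI, 2, 2280), (28, LHR, HND, IAD, CHI, 2, 2410), (28, LHR, HND, IAD, CHI, 2, 2960), (28, LHR, HND, IAD, CHI, 2, 7160), (28, LHR, HND, IAD, CHI, 32, 2280), (28, LHR, HND, IAD, CHI, 32, 2410), (28, LHR, HND, IAD, CHI, 32, 2960), (28, LHR, HND, IAD, CHI, 32, 7160), (28, LHR, HND, IAD, CHI, 40, 2280), (28, LHR, HND, IAD, CHI, 40, 2410), (28, LHR, HND, IAD, CHI, 40, 2960), (28, LHR, HND, IAD, CHI, 40, 7160), (31, ORD, MIA, LHR, DEN, 17, 9510), (31, ORD, MIA, LHR, DEN, 27, 9510)}
σ[city = CHI]: keep tuples satisfying city = CHI → {(19, CDG, HND, IAD, CHI, 2, 1850), (19, CDG, HND, IAD, CHI, 2, 3170), (19, CDG, HND, IAD, CHI, 32, 1850), (19, CDG, HND, IAD, CHI, 32, 3170), (19, CDG, HND, IAD, CHI, 40, 1850), (19, CDG, HND, IAD, CHI, 40, 3170), (28, LHR, HND, IAD, CHI, 2, 2280), (28, LHR, HND, IAD, CHI, 2, 2410), (28, LHR, HND, IAD, CHI, 2, 2960), (28, LHR, HND, IAD, CHI, 2, 7160), (28, LHR, HND, IAD, CHI, 32, 2280), (28, LHR, HND, IAD, CHI, 32, 2410), (28, LHR, HND, IAD, CHI, 32, 2960), (28, LHR, HND, IAD, CHI, 32, 7160), (28, LHR, HND, IAD, CHI, 40, 2280), (28, LHR, HND, IAD, CHI, 40, 2410), (28, LHR, HND, IAD, CHI, 40, 2960), (28, LHR, HND, IAD, CHI, 40, 7160)}
σ[pid > fno]: keep tuples satisfying pid > fno → {(19, CDG, HND, IAD, CHI, 2, 1850), (19, CDG, HND, IAD, CHI, 2, 3170), (28, LHR, HND, IAD, CHI, 2, 2280), (28, LHR, HND, IAD, CHI, 2, 2410), (28, LHR, HND, IAD, CHI, 2, 2960), (28, LHR, HND, IAD, CHI, 2, 7160)}
Keep only column(s) dist, code: {(1850, HND), (2280, HND), (2410, HND), (2960, HND), (3170, HND), (7160, HND)}

{(1850, HND), (2280, HND), (2410, HND), (2960, HND), (3170, HND), (7160, HND)}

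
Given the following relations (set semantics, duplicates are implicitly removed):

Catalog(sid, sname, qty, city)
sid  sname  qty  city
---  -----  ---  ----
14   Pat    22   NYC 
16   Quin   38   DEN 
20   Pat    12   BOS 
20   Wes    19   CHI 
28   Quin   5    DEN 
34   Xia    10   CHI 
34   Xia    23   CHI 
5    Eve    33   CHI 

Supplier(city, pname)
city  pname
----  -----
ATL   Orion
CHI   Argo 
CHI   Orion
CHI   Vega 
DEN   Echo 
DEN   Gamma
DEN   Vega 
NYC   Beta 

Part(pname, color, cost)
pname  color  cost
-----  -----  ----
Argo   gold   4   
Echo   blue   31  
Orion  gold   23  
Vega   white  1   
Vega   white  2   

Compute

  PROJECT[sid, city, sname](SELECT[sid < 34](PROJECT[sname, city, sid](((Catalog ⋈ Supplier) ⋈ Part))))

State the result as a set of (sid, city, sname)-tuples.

Catalog ⋈ Supplier (natural join on city): {(14, Pat, 22, NYC, Beta), (16, Quin, 38, DEN, Echo), (16, Quin, 38, DEN, Gamma), (16, Quin, 38, DEN, Vega), (20, Wes, 19, CHI, Argo), (20, Wes, 19, CHI, Orion), (20, Wes, 19, CHI, Vega), (28, Quin, 5, DEN, Echo), (28, Quin, 5, DEN, Gamma), (28, Quin, 5, DEN, Vega), (34, Xia, 10, CHI, Argo), (34, Xia, 10, CHI, Orion), (34, Xia, 10, CHI, Vega), (34, Xia, 23, CHI, Argo), (34, Xia, 23, CHI, Orion), (34, Xia, 23, CHI, Vega), (5, Eve, 33, CHI, Argo), (5, Eve, 33, CHI, Orion), (5, Eve, 33, CHI, Vega)}
(Catalog ⋈ Supplier) ⋈ Part (natural join on pname): {(16, Quin, 38, DEN, Echo, blue, 31), (16, Quin, 38, DEN, Vega, white, 1), (16, Quin, 38, DEN, Vega, white, 2), (20, Wes, 19, CHI, Argo, gold, 4), (20, Wes, 19, CHI, Orion, gold, 23), (20, Wes, 19, CHI, Vega, white, 1), (20, Wes, 19, CHI, Vega, white, 2), (28, Quin, 5, DEN, Echo, blue, 31), (28, Quin, 5, DEN, Vega, white, 1), (28, Quin, 5, DEN, Vega, white, 2), (34, Xia, 10, CHI, Argo, gold, 4), (34, Xia, 10, CHI, Orion, gold, 23), (34, Xia, 10, CHI, Vega, white, 1), (34, Xia, 10, CHI, Vega, white, 2), (34, Xia, 23, CHI, Argo, gold, 4), (34, Xia, 23, CHI, Orion, gold, 23), (34, Xia, 23, CHI, Vega, white, 1), (34, Xia, 23, CHI, Vega, white, 2), (5, Eve, 33, CHI, Argo, gold, 4), (5, Eve, 33, CHI, Orion, gold, 23), (5, Eve, 33, CHI, Vega, white, 1), (5, Eve, 33, CHI, Vega, white, 2)}
π_{sname, city, sid} gives {(Eve, CHI, 5), (Quin, DEN, 16), (Quin, DEN, 28), (Wes, CHI, 20), (Xia, CHI, 34)} (17 duplicate(s) eliminated).
Filtering on sid < 34 leaves {(Eve, CHI, 5), (Quin, DEN, 16), (Quin, DEN, 28), (Wes, CHI, 20)}.
π_{sid, city, sname} gives {(16, DEN, Quin), (20, CHI, Wes), (28, DEN, Quin), (5, CHI, Eve)}.

{(16, DEN, Quin), (20, CHI, Wes), (28, DEN, Quin), (5, CHI, Eve)}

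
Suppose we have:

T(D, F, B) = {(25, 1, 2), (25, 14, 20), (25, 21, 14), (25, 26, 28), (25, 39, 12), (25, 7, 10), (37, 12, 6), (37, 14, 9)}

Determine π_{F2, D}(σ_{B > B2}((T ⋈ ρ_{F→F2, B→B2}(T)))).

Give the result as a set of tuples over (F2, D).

{(1, 25), (12, 37), (14, 25), (21, 25), (39, 25), (7, 25)}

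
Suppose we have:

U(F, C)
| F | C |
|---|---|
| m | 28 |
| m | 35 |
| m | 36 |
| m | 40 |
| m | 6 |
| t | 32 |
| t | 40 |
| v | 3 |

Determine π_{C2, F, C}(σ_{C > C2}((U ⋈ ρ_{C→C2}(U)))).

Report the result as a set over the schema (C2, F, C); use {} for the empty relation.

ρ[C→C2]: schema becomes (F, C2); tuples unchanged.
Natural join on F: {(m, 28, 28), (m, 28, 35), (m, 28, 36), (m, 28, 40), (m, 28, 6), (m, 35, 28), (m, 35, 35), (m, 35, 36), (m, 35, 40), (m, 35, 6), (m, 36, 28), (m, 36, 35), (m, 36, 36), (m, 36, 40), (m, 36, 6), (m, 40, 28), (m, 40, 35), (m, 40, 36), (m, 40, 40), (m, 40, 6), (m, 6, 28), (m, 6, 35), (m, 6, 36), (m, 6, 40), (m, 6, 6), (t, 32, 32), (t, 32, 40), (t, 40, 32), (t, 40, 40), (v, 3, 3)}
Apply σ_{C > C2}; surviving tuples: {(m, 28, 6), (m, 35, 28), (m, 35, 6), (m, 36, 28), (m, 36, 35), (m, 36, 6), (m, 40, 28), (m, 40, 35), (m, 40, 36), (m, 40, 6), (t, 40, 32)}
Projecting to C2, F, C: {(28, m, 35), (28, m, 36), (28, m, 40), (32, t, 40), (35, m, 36), (35, m, 40), (36, m, 40), (6, m, 28), (6, m, 35), (6, m, 36), (6, m, 40)}

{(28, m, 35), (28, m, 36), (28, m, 40), (32, t, 40), (35, m, 36), (35, m, 40), (36, m, 40), (6, m, 28), (6, m, 35), (6, m, 36), (6, m, 40)}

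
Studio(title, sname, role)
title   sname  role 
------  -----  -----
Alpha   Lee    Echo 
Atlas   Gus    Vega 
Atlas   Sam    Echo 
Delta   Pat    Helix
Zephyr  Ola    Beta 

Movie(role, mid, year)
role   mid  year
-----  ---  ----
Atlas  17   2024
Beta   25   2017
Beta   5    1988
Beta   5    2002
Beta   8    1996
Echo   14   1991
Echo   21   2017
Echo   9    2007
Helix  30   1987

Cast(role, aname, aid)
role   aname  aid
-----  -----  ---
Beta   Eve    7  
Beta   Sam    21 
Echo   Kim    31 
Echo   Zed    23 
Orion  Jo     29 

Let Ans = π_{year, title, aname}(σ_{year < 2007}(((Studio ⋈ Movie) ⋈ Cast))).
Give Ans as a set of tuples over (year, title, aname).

{(1988, Zephyr, Eve), (1988, Zephyr, Sam), (1991, Alpha, Kim), (1991, Alpha, Zed), (1991, Atlas, Kim), (1991, Atlas, Zed), (1996, Zephyr, Eve), (1996, Zephyr, Sam), (2002, Zephyr, Eve), (2002, Zephyr, Sam)}

Studio ⋈ Movie (natural join on role): {(Alpha, Lee, Echo, 14, 1991), (Alpha, Lee, Echo, 21, 2017), (Alpha, Lee, Echo, 9, 2007), (Atlas, Sam, Echo, 14, 1991), (Atlas, Sam, Echo, 21, 2017), (Atlas, Sam, Echo, 9, 2007), (Delta, Pat, Helix, 30, 1987), (Zephyr, Ola, Beta, 25, 2017), (Zephyr, Ola, Beta, 5, 1988), (Zephyr, Ola, Beta, 5, 2002), (Zephyr, Ola, Beta, 8, 1996)}
(Studio ⋈ Movie) ⋈ Cast (natural join on role): {(Alpha, Lee, Echo, 14, 1991, Kim, 31), (Alpha, Lee, Echo, 14, 1991, Zed, 23), (Alpha, Lee, Echo, 21, 2017, Kim, 31), (Alpha, Lee, Echo, 21, 2017, Zed, 23), (Alpha, Lee, Echo, 9, 2007, Kim, 31), (Alpha, Lee, Echo, 9, 2007, Zed, 23), (Atlas, Sam, Echo, 14, 1991, Kim, 31), (Atlas, Sam, Echo, 14, 1991, Zed, 23), (Atlas, Sam, Echo, 21, 2017, Kim, 31), (Atlas, Sam, Echo, 21, 2017, Zed, 23), (Atlas, Sam, Echo, 9, 2007, Kim, 31), (Atlas, Sam, Echo, 9, 2007, Zed, 23), (Zephyr, Ola, Beta, 25, 2017, Eve, 7), (Zephyr, Ola, Beta, 25, 2017, Sam, 21), (Zephyr, Ola, Beta, 5, 1988, Eve, 7), (Zephyr, Ola, Beta, 5, 1988, Sam, 21), (Zephyr, Ola, Beta, 5, 2002, Eve, 7), (Zephyr, Ola, Beta, 5, 2002, Sam, 21), (Zephyr, Ola, Beta, 8, 1996, Eve, 7), (Zephyr, Ola, Beta, 8, 1996, Sam, 21)}
Filtering on year < 2007 leaves {(Alpha, Lee, Echo, 14, 1991, Kim, 31), (Alpha, Lee, Echo, 14, 1991, Zed, 23), (Atlas, Sam, Echo, 14, 1991, Kim, 31), (Atlas, Sam, Echo, 14, 1991, Zed, 23), (Zephyr, Ola, Beta, 5, 1988, Eve, 7), (Zephyr, Ola, Beta, 5, 1988, Sam, 21), (Zephyr, Ola, Beta, 5, 2002, Eve, 7), (Zephyr, Ola, Beta, 5, 2002, Sam, 21), (Zephyr, Ola, Beta, 8, 1996, Eve, 7), (Zephyr, Ola, Beta, 8, 1996, Sam, 21)}.
π_{year, title, aname} gives {(1988, Zephyr, Eve), (1988, Zephyr, Sam), (1991, Alpha, Kim), (1991, Alpha, Zed), (1991, Atlas, Kim), (1991, Atlas, Zed), (1996, Zephyr, Eve), (1996, Zephyr, Sam), (2002, Zephyr, Eve), (2002, Zephyr, Sam)}.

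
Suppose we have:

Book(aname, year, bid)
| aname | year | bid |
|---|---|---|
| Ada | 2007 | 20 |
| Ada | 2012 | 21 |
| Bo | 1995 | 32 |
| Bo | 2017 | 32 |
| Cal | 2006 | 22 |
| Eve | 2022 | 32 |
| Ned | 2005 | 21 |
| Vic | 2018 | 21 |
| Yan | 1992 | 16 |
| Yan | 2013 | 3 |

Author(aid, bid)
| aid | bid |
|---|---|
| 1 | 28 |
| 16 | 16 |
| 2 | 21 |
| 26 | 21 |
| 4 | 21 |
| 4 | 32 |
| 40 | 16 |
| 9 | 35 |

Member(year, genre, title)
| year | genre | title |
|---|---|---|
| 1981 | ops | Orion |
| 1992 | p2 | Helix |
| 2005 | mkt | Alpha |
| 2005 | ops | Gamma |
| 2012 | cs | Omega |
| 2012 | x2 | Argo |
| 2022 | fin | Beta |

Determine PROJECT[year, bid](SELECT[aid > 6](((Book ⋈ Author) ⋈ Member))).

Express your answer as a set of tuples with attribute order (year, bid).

{(1992, 16), (2005, 21), (2012, 21)}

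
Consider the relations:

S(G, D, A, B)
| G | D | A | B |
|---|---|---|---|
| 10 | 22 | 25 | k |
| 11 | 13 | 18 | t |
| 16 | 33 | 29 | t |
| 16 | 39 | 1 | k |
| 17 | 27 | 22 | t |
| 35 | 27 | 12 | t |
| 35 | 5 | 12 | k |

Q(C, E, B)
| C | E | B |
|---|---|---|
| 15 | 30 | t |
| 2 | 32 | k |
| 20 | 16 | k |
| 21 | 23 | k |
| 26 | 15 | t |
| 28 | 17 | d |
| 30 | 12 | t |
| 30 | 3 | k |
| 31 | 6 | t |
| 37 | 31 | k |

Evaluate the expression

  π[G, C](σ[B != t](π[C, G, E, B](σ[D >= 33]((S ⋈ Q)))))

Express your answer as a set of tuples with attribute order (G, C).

Joining S and Q on B yields {(10, 22, 25, k, 2, 32), (10, 22, 25, k, 20, 16), (10, 22, 25, k, 21, 23), (10, 22, 25, k, 30, 3), (10, 22, 25, k, 37, 31), (11, 13, 18, t, 15, 30), (11, 13, 18, t, 26, 15), (11, 13, 18, t, 30, 12), (11, 13, 18, t, 31, 6), (16, 33, 29, t, 15, 30), (16, 33, 29, t, 26, 15), (16, 33, 29, t, 30, 12), (16, 33, 29, t, 31, 6), (16, 39, 1, k, 2, 32), (16, 39, 1, k, 20, 16), (16, 39, 1, k, 21, 23), (16, 39, 1, k, 30, 3), (16, 39, 1, k, 37, 31), (17, 27, 22, t, 15, 30), (17, 27, 22, t, 26, 15), (17, 27, 22, t, 30, 12), (17, 27, 22, t, 31, 6), (35, 27, 12, t, 15, 30), (35, 27, 12, t, 26, 15), (35, 27, 12, t, 30, 12), (35, 27, 12, t, 31, 6), (35, 5, 12, k, 2, 32), (35, 5, 12, k, 20, 16), (35, 5, 12, k, 21, 23), (35, 5, 12, k, 30, 3), (35, 5, 12, k, 37, 31)}.
σ[D >= 33]: keep tuples satisfying D >= 33 → {(16, 33, 29, t, 15, 30), (16, 33, 29, t, 26, 15), (16, 33, 29, t, 30, 12), (16, 33, 29, t, 31, 6), (16, 39, 1, k, 2, 32), (16, 39, 1, k, 20, 16), (16, 39, 1, k, 21, 23), (16, 39, 1, k, 30, 3), (16, 39, 1, k, 37, 31)}
π_{C, G, E, B} gives {(15, 16, 30, t), (2, 16, 32, k), (20, 16, 16, k), (21, 16, 23, k), (26, 16, 15, t), (30, 16, 12, t), (30, 16, 3, k), (31, 16, 6, t), (37, 16, 31, k)}.
σ[B != t]: keep tuples satisfying B != t → {(2, 16, 32, k), (20, 16, 16, k), (21, 16, 23, k), (30, 16, 3, k), (37, 16, 31, k)}
π_{G, C} gives {(16, 2), (16, 20), (16, 21), (16, 30), (16, 37)}.

{(16, 2), (16, 20), (16, 21), (16, 30), (16, 37)}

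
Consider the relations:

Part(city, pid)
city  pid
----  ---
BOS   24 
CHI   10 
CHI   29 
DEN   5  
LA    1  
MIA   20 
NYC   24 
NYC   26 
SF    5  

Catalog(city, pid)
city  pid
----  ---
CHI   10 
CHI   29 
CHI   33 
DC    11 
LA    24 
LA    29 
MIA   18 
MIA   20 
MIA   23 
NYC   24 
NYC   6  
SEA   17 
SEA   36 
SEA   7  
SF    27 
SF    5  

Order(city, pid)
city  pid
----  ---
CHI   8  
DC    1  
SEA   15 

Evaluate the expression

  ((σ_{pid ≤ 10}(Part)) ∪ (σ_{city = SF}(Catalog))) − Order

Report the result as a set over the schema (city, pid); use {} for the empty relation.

{(CHI, 10), (DEN, 5), (LA, 1), (SF, 27), (SF, 5)}

Filtering on pid ≤ 10 leaves {(CHI, 10), (DEN, 5), (LA, 1), (SF, 5)}.
Filtering on city = SF leaves {(SF, 27), (SF, 5)}.
Set union of the two operands is {(CHI, 10), (DEN, 5), (LA, 1), (SF, 27), (SF, 5)}.
Set difference of the two operands is {(CHI, 10), (DEN, 5), (LA, 1), (SF, 27), (SF, 5)}.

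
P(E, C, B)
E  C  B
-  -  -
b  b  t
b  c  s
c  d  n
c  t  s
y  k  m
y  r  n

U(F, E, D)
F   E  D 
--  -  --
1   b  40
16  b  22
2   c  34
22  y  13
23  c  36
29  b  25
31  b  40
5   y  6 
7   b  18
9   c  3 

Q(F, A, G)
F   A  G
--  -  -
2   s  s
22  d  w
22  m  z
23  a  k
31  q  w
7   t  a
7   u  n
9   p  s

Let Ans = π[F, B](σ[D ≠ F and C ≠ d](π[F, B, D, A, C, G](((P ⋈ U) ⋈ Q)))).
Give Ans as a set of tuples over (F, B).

{(2, s), (22, m), (22, n), (23, s), (31, s), (31, t), (7, s), (7, t), (9, s)}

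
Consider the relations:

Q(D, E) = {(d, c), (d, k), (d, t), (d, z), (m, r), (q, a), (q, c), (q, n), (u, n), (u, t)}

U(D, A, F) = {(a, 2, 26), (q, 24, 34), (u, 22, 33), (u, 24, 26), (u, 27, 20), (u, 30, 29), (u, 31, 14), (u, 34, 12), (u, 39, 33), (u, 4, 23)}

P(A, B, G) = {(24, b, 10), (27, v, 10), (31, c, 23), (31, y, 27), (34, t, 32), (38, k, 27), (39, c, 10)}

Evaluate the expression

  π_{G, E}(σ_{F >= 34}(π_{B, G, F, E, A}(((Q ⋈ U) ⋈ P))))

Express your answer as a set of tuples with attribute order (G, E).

{(10, a), (10, c), (10, n)}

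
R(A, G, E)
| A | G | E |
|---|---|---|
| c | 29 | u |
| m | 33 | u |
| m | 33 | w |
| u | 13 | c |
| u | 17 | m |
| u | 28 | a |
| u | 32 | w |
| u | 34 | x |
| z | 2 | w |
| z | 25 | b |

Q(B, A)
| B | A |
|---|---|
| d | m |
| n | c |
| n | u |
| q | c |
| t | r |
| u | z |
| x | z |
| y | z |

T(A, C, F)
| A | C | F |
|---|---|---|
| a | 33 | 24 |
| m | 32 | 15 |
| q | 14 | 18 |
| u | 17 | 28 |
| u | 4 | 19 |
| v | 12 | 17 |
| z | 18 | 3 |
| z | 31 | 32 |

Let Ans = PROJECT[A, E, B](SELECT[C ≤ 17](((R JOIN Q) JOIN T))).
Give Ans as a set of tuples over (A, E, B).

{(u, a, n), (u, c, n), (u, m, n), (u, w, n), (u, x, n)}

Joining R and Q on A yields {(c, 29, u, n), (c, 29, u, q), (m, 33, u, d), (m, 33, w, d), (u, 13, c, n), (u, 17, m, n), (u, 28, a, n), (u, 32, w, n), (u, 34, x, n), (z, 2, w, u), (z, 2, w, x), (z, 2, w, y), (z, 25, b, u), (z, 25, b, x), (z, 25, b, y)}.
Joining (R JOIN Q) and T on A yields {(m, 33, u, d, 32, 15), (m, 33, w, d, 32, 15), (u, 13, c, n, 17, 28), (u, 13, c, n, 4, 19), (u, 17, m, n, 17, 28), (u, 17, m, n, 4, 19), (u, 28, a, n, 17, 28), (u, 28, a, n, 4, 19), (u, 32, w, n, 17, 28), (u, 32, w, n, 4, 19), (u, 34, x, n, 17, 28), (u, 34, x, n, 4, 19), (z, 2, w, u, 18, 3), (z, 2, w, u, 31, 32), (z, 2, w, x, 18, 3), (z, 2, w, x, 31, 32), (z, 2, w, y, 18, 3), (z, 2, w, y, 31, 32), (z, 25, b, u, 18, 3), (z, 25, b, u, 31, 32), (z, 25, b, x, 18, 3), (z, 25, b, x, 31, 32), (z, 25, b, y, 18, 3), (z, 25, b, y, 31, 32)}.
Selection C ≤ 17: {(u, 13, c, n, 17, 28), (u, 13, c, n, 4, 19), (u, 17, m, n, 17, 28), (u, 17, m, n, 4, 19), (u, 28, a, n, 17, 28), (u, 28, a, n, 4, 19), (u, 32, w, n, 17, 28), (u, 32, w, n, 4, 19), (u, 34, x, n, 17, 28), (u, 34, x, n, 4, 19)}
Projecting to A, E, B (5 duplicate(s) eliminated): {(u, a, n), (u, c, n), (u, m, n), (u, w, n), (u, x, n)}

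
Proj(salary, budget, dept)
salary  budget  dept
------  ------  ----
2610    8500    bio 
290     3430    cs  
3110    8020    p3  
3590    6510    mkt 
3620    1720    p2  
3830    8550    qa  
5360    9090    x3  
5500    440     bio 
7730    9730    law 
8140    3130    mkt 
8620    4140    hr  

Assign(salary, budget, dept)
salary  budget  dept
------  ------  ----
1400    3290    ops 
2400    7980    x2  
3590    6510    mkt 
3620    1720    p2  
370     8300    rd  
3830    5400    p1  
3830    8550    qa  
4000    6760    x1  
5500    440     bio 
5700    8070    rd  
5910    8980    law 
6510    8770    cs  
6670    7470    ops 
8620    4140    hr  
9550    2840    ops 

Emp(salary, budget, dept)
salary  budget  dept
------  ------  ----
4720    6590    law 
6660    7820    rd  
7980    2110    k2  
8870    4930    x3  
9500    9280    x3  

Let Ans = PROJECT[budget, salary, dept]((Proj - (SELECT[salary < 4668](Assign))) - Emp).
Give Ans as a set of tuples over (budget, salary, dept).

Apply σ_{salary < 4668}; surviving tuples: {(1400, 3290, ops), (2400, 7980, x2), (3590, 6510, mkt), (3620, 1720, p2), (370, 8300, rd), (3830, 5400, p1), (3830, 8550, qa), (4000, 6760, x1)}
Taking the difference: {(2610, 8500, bio), (290, 3430, cs), (3110, 8020, p3), (5360, 9090, x3), (5500, 440, bio), (7730, 9730, law), (8140, 3130, mkt), (8620, 4140, hr)}
Taking the difference: {(2610, 8500, bio), (290, 3430, cs), (3110, 8020, p3), (5360, 9090, x3), (5500, 440, bio), (7730, 9730, law), (8140, 3130, mkt), (8620, 4140, hr)}
Projecting to budget, salary, dept: {(3130, 8140, mkt), (3430, 290, cs), (4140, 8620, hr), (440, 5500, bio), (8020, 3110, p3), (8500, 2610, bio), (9090, 5360, x3), (9730, 7730, law)}

{(3130, 8140, mkt), (3430, 290, cs), (4140, 8620, hr), (440, 5500, bio), (8020, 3110, p3), (8500, 2610, bio), (9090, 5360, x3), (9730, 7730, law)}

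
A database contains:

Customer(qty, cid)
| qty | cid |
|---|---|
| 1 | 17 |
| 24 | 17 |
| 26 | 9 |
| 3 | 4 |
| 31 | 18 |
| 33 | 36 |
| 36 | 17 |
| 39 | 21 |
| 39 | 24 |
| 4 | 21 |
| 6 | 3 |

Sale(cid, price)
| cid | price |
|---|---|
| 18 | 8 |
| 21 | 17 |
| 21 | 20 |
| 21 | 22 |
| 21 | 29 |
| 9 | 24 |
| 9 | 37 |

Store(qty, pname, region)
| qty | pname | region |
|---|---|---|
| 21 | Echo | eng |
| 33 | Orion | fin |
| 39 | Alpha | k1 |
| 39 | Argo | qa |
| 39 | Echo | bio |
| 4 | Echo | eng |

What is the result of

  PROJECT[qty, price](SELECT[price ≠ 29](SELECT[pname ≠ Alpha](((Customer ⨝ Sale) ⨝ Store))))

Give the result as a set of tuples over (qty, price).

{(39, 17), (39, 20), (39, 22), (4, 17), (4, 20), (4, 22)}

Joining Customer and Sale on cid yields {(26, 9, 24), (26, 9, 37), (31, 18, 8), (39, 21, 17), (39, 21, 20), (39, 21, 22), (39, 21, 29), (4, 21, 17), (4, 21, 20), (4, 21, 22), (4, 21, 29)}.
Joining (Customer ⨝ Sale) and Store on qty yields {(39, 21, 17, Alpha, k1), (39, 21, 17, Argo, qa), (39, 21, 17, Echo, bio), (39, 21, 20, Alpha, k1), (39, 21, 20, Argo, qa), (39, 21, 20, Echo, bio), (39, 21, 22, Alpha, k1), (39, 21, 22, Argo, qa), (39, 21, 22, Echo, bio), (39, 21, 29, Alpha, k1), (39, 21, 29, Argo, qa), (39, 21, 29, Echo, bio), (4, 21, 17, Echo, eng), (4, 21, 20, Echo, eng), (4, 21, 22, Echo, eng), (4, 21, 29, Echo, eng)}.
Selection pname ≠ Alpha: {(39, 21, 17, Argo, qa), (39, 21, 17, Echo, bio), (39, 21, 20, Argo, qa), (39, 21, 20, Echo, bio), (39, 21, 22, Argo, qa), (39, 21, 22, Echo, bio), (39, 21, 29, Argo, qa), (39, 21, 29, Echo, bio), (4, 21, 17, Echo, eng), (4, 21, 20, Echo, eng), (4, 21, 22, Echo, eng), (4, 21, 29, Echo, eng)}
Selection price ≠ 29: {(39, 21, 17, Argo, qa), (39, 21, 17, Echo, bio), (39, 21, 20, Argo, qa), (39, 21, 20, Echo, bio), (39, 21, 22, Argo, qa), (39, 21, 22, Echo, bio), (4, 21, 17, Echo, eng), (4, 21, 20, Echo, eng), (4, 21, 22, Echo, eng)}
π[qty, price]: project onto (qty, price) (3 duplicate(s) eliminated) → {(39, 17), (39, 20), (39, 22), (4, 17), (4, 20), (4, 22)}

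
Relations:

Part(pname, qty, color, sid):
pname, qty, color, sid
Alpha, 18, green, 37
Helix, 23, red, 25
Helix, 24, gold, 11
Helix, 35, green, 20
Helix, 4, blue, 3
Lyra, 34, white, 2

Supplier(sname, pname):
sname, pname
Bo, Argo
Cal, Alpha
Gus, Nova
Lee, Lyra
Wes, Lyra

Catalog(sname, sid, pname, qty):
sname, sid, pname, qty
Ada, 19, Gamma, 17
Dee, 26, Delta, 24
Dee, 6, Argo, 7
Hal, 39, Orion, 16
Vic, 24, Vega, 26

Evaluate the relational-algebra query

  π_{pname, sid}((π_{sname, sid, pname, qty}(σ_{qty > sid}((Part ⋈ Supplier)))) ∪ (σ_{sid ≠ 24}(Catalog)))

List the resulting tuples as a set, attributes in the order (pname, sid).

Natural join on pname: {(Alpha, 18, green, 37, Cal), (Lyra, 34, white, 2, Lee), (Lyra, 34, white, 2, Wes)}
Selection qty > sid: {(Lyra, 34, white, 2, Lee), (Lyra, 34, white, 2, Wes)}
Projecting to sname, sid, pname, qty: {(Lee, 2, Lyra, 34), (Wes, 2, Lyra, 34)}
Selection sid ≠ 24: {(Ada, 19, Gamma, 17), (Dee, 26, Delta, 24), (Dee, 6, Argo, 7), (Hal, 39, Orion, 16)}
Taking the union: {(Ada, 19, Gamma, 17), (Dee, 26, Delta, 24), (Dee, 6, Argo, 7), (Hal, 39, Orion, 16), (Lee, 2, Lyra, 34), (Wes, 2, Lyra, 34)}
Projecting to pname, sid (1 duplicate(s) eliminated): {(Argo, 6), (Delta, 26), (Gamma, 19), (Lyra, 2), (Orion, 39)}

{(Argo, 6), (Delta, 26), (Gamma, 19), (Lyra, 2), (Orion, 39)}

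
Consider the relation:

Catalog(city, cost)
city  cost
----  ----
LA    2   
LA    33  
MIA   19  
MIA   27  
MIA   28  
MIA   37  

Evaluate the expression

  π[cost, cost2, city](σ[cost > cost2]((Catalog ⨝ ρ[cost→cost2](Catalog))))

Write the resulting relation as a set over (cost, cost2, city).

{(27, 19, MIA), (28, 19, MIA), (28, 27, MIA), (33, 2, LA), (37, 19, MIA), (37, 27, MIA), (37, 28, MIA)}

ρ[cost→cost2]: schema becomes (city, cost2); tuples unchanged.
Catalog ⋈ ρ[cost→cost2](Catalog) (natural join on city): {(LA, 2, 2), (LA, 2, 33), (LA, 33, 2), (LA, 33, 33), (MIA, 19, 19), (MIA, 19, 27), (MIA, 19, 28), (MIA, 19, 37), (MIA, 27, 19), (MIA, 27, 27), (MIA, 27, 28), (MIA, 27, 37), (MIA, 28, 19), (MIA, 28, 27), (MIA, 28, 28), (MIA, 28, 37), (MIA, 37, 19), (MIA, 37, 27), (MIA, 37, 28), (MIA, 37, 37)}
Filtering on cost > cost2 leaves {(LA, 33, 2), (MIA, 27, 19), (MIA, 28, 19), (MIA, 28, 27), (MIA, 37, 19), (MIA, 37, 27), (MIA, 37, 28)}.
π[cost, cost2, city]: project onto (cost, cost2, city) → {(27, 19, MIA), (28, 19, MIA), (28, 27, MIA), (33, 2, LA), (37, 19, MIA), (37, 27, MIA), (37, 28, MIA)}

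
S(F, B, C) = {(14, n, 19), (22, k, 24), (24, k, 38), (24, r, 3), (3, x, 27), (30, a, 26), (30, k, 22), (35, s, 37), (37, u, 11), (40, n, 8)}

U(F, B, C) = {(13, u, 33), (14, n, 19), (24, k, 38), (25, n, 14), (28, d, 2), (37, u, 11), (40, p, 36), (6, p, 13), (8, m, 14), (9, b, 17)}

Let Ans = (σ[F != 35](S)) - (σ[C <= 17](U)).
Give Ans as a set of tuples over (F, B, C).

{(14, n, 19), (22, k, 24), (24, k, 38), (24, r, 3), (3, x, 27), (30, a, 26), (30, k, 22), (40, n, 8)}

Filtering on F != 35 leaves {(14, n, 19), (22, k, 24), (24, k, 38), (24, r, 3), (3, x, 27), (30, a, 26), (30, k, 22), (37, u, 11), (40, n, 8)}.
Filtering on C <= 17 leaves {(25, n, 14), (28, d, 2), (37, u, 11), (6, p, 13), (8, m, 14), (9, b, 17)}.
Difference: {(14, n, 19), (22, k, 24), (24, k, 38), (24, r, 3), (3, x, 27), (30, a, 26), (30, k, 22), (37, u, 11), (40, n, 8)} with {(25, n, 14), (28, d, 2), (37, u, 11), (6, p, 13), (8, m, 14), (9, b, 17)} → {(14, n, 19), (22, k, 24), (24, k, 38), (24, r, 3), (3, x, 27), (30, a, 26), (30, k, 22), (40, n, 8)}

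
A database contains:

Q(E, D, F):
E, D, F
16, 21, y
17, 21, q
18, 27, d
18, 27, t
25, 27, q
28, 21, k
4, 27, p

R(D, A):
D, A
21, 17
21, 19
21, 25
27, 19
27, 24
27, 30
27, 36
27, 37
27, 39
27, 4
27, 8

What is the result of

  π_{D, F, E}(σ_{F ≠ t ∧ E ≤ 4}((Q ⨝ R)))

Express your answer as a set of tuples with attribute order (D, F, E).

{(27, p, 4)}

Joining Q and R on D yields {(16, 21, y, 17), (16, 21, y, 19), (16, 21, y, 25), (17, 21, q, 17), (17, 21, q, 19), (17, 21, q, 25), (18, 27, d, 19), (18, 27, d, 24), (18, 27, d, 30), (18, 27, d, 36), (18, 27, d, 37), (18, 27, d, 39), (18, 27, d, 4), (18, 27, d, 8), (18, 27, t, 19), (18, 27, t, 24), (18, 27, t, 30), (18, 27, t, 36), (18, 27, t, 37), (18, 27, t, 39), (18, 27, t, 4), (18, 27, t, 8), (25, 27, q, 19), (25, 27, q, 24), (25, 27, q, 30), (25, 27, q, 36), (25, 27, q, 37), (25, 27, q, 39), (25, 27, q, 4), (25, 27, q, 8), (28, 21, k, 17), (28, 21, k, 19), (28, 21, k, 25), (4, 27, p, 19), (4, 27, p, 24), (4, 27, p, 30), (4, 27, p, 36), (4, 27, p, 37), (4, 27, p, 39), (4, 27, p, 4), (4, 27, p, 8)}.
Apply σ_{F ≠ t ∧ E ≤ 4}; surviving tuples: {(4, 27, p, 19), (4, 27, p, 24), (4, 27, p, 30), (4, 27, p, 36), (4, 27, p, 37), (4, 27, p, 39), (4, 27, p, 4), (4, 27, p, 8)}
Projecting to D, F, E (7 duplicate(s) eliminated): {(27, p, 4)}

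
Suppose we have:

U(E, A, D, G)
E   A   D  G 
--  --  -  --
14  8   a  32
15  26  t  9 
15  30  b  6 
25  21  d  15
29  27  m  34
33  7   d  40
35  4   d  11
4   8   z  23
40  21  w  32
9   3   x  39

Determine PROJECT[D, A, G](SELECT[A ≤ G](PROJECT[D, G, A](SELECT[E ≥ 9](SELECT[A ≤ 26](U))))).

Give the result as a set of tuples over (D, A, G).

{(a, 8, 32), (d, 4, 11), (d, 7, 40), (w, 21, 32), (x, 3, 39)}

σ[A ≤ 26]: keep tuples satisfying A ≤ 26 → {(14, 8, a, 32), (15, 26, t, 9), (25, 21, d, 15), (33, 7, d, 40), (35, 4, d, 11), (4, 8, z, 23), (40, 21, w, 32), (9, 3, x, 39)}
σ[E ≥ 9]: keep tuples satisfying E ≥ 9 → {(14, 8, a, 32), (15, 26, t, 9), (25, 21, d, 15), (33, 7, d, 40), (35, 4, d, 11), (40, 21, w, 32), (9, 3, x, 39)}
π[D, G, A]: project onto (D, G, A) → {(a, 32, 8), (d, 11, 4), (d, 15, 21), (d, 40, 7), (t, 9, 26), (w, 32, 21), (x, 39, 3)}
σ[A ≤ G]: keep tuples satisfying A ≤ G → {(a, 32, 8), (d, 11, 4), (d, 40, 7), (w, 32, 21), (x, 39, 3)}
π[D, A, G]: project onto (D, A, G) → {(a, 8, 32), (d, 4, 11), (d, 7, 40), (w, 21, 32), (x, 3, 39)}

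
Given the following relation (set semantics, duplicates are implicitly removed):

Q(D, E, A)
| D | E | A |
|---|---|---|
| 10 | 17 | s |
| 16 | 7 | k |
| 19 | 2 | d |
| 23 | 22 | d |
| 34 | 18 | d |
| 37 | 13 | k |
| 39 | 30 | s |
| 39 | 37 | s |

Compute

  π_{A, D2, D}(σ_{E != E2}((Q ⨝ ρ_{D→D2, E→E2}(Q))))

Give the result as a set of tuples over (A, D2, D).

ρ[D→D2, E→E2]: schema becomes (D2, E2, A); tuples unchanged.
Joining Q and ρ_{D→D2, E→E2}(Q) on A yields {(10, 17, s, 10, 17), (10, 17, s, 39, 30), (10, 17, s, 39, 37), (16, 7, k, 16, 7), (16, 7, k, 37, 13), (19, 2, d, 19, 2), (19, 2, d, 23, 22), (19, 2, d, 34, 18), (23, 22, d, 19, 2), (23, 22, d, 23, 22), (23, 22, d, 34, 18), (34, 18, d, 19, 2), (34, 18, d, 23, 22), (34, 18, d, 34, 18), (37, 13, k, 16, 7), (37, 13, k, 37, 13), (39, 30, s, 10, 17), (39, 30, s, 39, 30), (39, 30, s, 39, 37), (39, 37, s, 10, 17), (39, 37, s, 39, 30), (39, 37, s, 39, 37)}.
Filtering on E != E2 leaves {(10, 17, s, 39, 30), (10, 17, s, 39, 37), (16, 7, k, 37, 13), (19, 2, d, 23, 22), (19, 2, d, 34, 18), (23, 22, d, 19, 2), (23, 22, d, 34, 18), (34, 18, d, 19, 2), (34, 18, d, 23, 22), (37, 13, k, 16, 7), (39, 30, s, 10, 17), (39, 30, s, 39, 37), (39, 37, s, 10, 17), (39, 37, s, 39, 30)}.
Keep only column(s) A, D2, D (3 duplicate(s) eliminated): {(d, 19, 23), (d, 19, 34), (d, 23, 19), (d, 23, 34), (d, 34, 19), (d, 34, 23), (k, 16, 37), (k, 37, 16), (s, 10, 39), (s, 39, 10), (s, 39, 39)}

{(d, 19, 23), (d, 19, 34), (d, 23, 19), (d, 23, 34), (d, 34, 19), (d, 34, 23), (k, 16, 37), (k, 37, 16), (s, 10, 39), (s, 39, 10), (s, 39, 39)}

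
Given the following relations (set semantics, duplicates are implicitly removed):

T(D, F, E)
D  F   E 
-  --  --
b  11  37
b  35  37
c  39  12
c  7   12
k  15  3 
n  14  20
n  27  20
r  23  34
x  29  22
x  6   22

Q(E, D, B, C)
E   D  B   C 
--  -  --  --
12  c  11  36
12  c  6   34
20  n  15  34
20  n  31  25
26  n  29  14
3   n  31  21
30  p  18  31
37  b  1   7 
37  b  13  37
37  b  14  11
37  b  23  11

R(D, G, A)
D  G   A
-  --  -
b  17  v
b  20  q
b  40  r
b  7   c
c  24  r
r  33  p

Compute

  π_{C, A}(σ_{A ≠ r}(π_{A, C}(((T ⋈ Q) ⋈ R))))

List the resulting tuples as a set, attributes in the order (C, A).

{(11, c), (11, q), (11, v), (37, c), (37, q), (37, v), (7, c), (7, q), (7, v)}

Natural join on D, E: {(b, 11, 37, 1, 7), (b, 11, 37, 13, 37), (b, 11, 37, 14, 11), (b, 11, 37, 23, 11), (b, 35, 37, 1, 7), (b, 35, 37, 13, 37), (b, 35, 37, 14, 11), (b, 35, 37, 23, 11), (c, 39, 12, 11, 36), (c, 39, 12, 6, 34), (c, 7, 12, 11, 36), (c, 7, 12, 6, 34), (n, 14, 20, 15, 34), (n, 14, 20, 31, 25), (n, 27, 20, 15, 34), (n, 27, 20, 31, 25)}
Natural join on D: {(b, 11, 37, 1, 7, 17, v), (b, 11, 37, 1, 7, 20, q), (b, 11, 37, 1, 7, 40, r), (b, 11, 37, 1, 7, 7, c), (b, 11, 37, 13, 37, 17, v), (b, 11, 37, 13, 37, 20, q), (b, 11, 37, 13, 37, 40, r), (b, 11, 37, 13, 37, 7, c), (b, 11, 37, 14, 11, 17, v), (b, 11, 37, 14, 11, 20, q), (b, 11, 37, 14, 11, 40, r), (b, 11, 37, 14, 11, 7, c), (b, 11, 37, 23, 11, 17, v), (b, 11, 37, 23, 11, 20, q), (b, 11, 37, 23, 11, 40, r), (b, 11, 37, 23, 11, 7, c), (b, 35, 37, 1, 7, 17, v), (b, 35, 37, 1, 7, 20, q), (b, 35, 37, 1, 7, 40, r), (b, 35, 37, 1, 7, 7, c), (b, 35, 37, 13, 37, 17, v), (b, 35, 37, 13, 37, 20, q), (b, 35, 37, 13, 37, 40, r), (b, 35, 37, 13, 37, 7, c), (b, 35, 37, 14, 11, 17, v), (b, 35, 37, 14, 11, 20, q), (b, 35, 37, 14, 11, 40, r), (b, 35, 37, 14, 11, 7, c), (b, 35, 37, 23, 11, 17, v), (b, 35, 37, 23, 11, 20, q), (b, 35, 37, 23, 11, 40, r), (b, 35, 37, 23, 11, 7, c), (c, 39, 12, 11, 36, 24, r), (c, 39, 12, 6, 34, 24, r), (c, 7, 12, 11, 36, 24, r), (c, 7, 12, 6, 34, 24, r)}
Projecting to A, C (22 duplicate(s) eliminated): {(c, 11), (c, 37), (c, 7), (q, 11), (q, 37), (q, 7), (r, 11), (r, 34), (r, 36), (r, 37), (r, 7), (v, 11), (v, 37), (v, 7)}
Selection A ≠ r: {(c, 11), (c, 37), (c, 7), (q, 11), (q, 37), (q, 7), (v, 11), (v, 37), (v, 7)}
Projecting to C, A: {(11, c), (11, q), (11, v), (37, c), (37, q), (37, v), (7, c), (7, q), (7, v)}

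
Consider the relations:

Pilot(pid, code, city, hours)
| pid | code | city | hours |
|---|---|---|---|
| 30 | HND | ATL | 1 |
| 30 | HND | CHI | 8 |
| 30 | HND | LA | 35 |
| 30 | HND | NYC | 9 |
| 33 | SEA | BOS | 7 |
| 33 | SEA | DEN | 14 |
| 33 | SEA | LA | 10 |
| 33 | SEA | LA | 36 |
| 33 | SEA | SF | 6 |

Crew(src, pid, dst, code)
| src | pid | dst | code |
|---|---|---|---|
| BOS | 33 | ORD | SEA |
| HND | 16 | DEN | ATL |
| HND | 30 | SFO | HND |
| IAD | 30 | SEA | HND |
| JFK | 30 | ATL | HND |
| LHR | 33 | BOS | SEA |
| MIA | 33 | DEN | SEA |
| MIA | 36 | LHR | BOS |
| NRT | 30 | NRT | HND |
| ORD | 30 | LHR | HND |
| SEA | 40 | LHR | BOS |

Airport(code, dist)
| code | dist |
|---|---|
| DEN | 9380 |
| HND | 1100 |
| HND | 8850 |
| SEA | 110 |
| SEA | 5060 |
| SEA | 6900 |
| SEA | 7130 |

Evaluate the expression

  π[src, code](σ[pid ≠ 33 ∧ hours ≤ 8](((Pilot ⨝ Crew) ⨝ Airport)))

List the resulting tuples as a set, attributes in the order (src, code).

{(HND, HND), (IAD, HND), (JFK, HND), (NRT, HND), (ORD, HND)}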